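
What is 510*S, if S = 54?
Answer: 27540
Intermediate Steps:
510*S = 510*54 = 27540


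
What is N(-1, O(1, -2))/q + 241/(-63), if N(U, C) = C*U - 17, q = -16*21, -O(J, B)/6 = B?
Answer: -3769/1008 ≈ -3.7391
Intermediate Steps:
O(J, B) = -6*B
q = -336
N(U, C) = -17 + C*U
N(-1, O(1, -2))/q + 241/(-63) = (-17 - 6*(-2)*(-1))/(-336) + 241/(-63) = (-17 + 12*(-1))*(-1/336) + 241*(-1/63) = (-17 - 12)*(-1/336) - 241/63 = -29*(-1/336) - 241/63 = 29/336 - 241/63 = -3769/1008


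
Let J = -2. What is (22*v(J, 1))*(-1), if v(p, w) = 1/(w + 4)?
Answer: -22/5 ≈ -4.4000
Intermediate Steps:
v(p, w) = 1/(4 + w)
(22*v(J, 1))*(-1) = (22/(4 + 1))*(-1) = (22/5)*(-1) = -22/5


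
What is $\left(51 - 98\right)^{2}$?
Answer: $2209$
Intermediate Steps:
$\left(51 - 98\right)^{2} = \left(-47\right)^{2} = 2209$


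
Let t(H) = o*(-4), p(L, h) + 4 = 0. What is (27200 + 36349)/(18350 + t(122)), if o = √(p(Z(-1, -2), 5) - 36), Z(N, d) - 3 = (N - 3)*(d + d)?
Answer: 116612415/33672314 + 127098*I*√10/84180785 ≈ 3.4632 + 0.0047745*I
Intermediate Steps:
Z(N, d) = 3 + 2*d*(-3 + N) (Z(N, d) = 3 + (N - 3)*(d + d) = 3 + (-3 + N)*(2*d) = 3 + 2*d*(-3 + N))
p(L, h) = -4 (p(L, h) = -4 + 0 = -4)
o = 2*I*√10 (o = √(-4 - 36) = √(-40) = 2*I*√10 ≈ 6.3246*I)
t(H) = -8*I*√10 (t(H) = (2*I*√10)*(-4) = -8*I*√10)
(27200 + 36349)/(18350 + t(122)) = (27200 + 36349)/(18350 - 8*I*√10) = 63549/(18350 - 8*I*√10)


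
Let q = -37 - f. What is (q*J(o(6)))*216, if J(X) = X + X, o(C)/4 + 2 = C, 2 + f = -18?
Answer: -117504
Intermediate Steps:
f = -20 (f = -2 - 18 = -20)
o(C) = -8 + 4*C
J(X) = 2*X
q = -17 (q = -37 - 1*(-20) = -37 + 20 = -17)
(q*J(o(6)))*216 = -34*(-8 + 4*6)*216 = -34*(-8 + 24)*216 = -34*16*216 = -17*32*216 = -544*216 = -117504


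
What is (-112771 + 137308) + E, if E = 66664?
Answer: 91201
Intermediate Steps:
(-112771 + 137308) + E = (-112771 + 137308) + 66664 = 24537 + 66664 = 91201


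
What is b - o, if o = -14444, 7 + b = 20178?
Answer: 34615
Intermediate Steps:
b = 20171 (b = -7 + 20178 = 20171)
b - o = 20171 - 1*(-14444) = 20171 + 14444 = 34615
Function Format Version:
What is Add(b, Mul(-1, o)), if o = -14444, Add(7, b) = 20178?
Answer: 34615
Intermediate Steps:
b = 20171 (b = Add(-7, 20178) = 20171)
Add(b, Mul(-1, o)) = Add(20171, Mul(-1, -14444)) = Add(20171, 14444) = 34615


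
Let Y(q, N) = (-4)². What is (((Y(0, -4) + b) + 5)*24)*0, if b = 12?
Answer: 0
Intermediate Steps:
Y(q, N) = 16
(((Y(0, -4) + b) + 5)*24)*0 = (((16 + 12) + 5)*24)*0 = ((28 + 5)*24)*0 = (33*24)*0 = 792*0 = 0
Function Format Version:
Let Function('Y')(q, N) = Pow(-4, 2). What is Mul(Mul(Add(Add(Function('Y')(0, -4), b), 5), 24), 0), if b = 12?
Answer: 0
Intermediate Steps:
Function('Y')(q, N) = 16
Mul(Mul(Add(Add(Function('Y')(0, -4), b), 5), 24), 0) = Mul(Mul(Add(Add(16, 12), 5), 24), 0) = Mul(Mul(Add(28, 5), 24), 0) = Mul(Mul(33, 24), 0) = Mul(792, 0) = 0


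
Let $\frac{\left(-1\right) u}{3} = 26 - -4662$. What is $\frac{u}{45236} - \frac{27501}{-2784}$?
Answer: $\frac{100406755}{10494752} \approx 9.5673$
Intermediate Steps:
$u = -14064$ ($u = - 3 \left(26 - -4662\right) = - 3 \left(26 + 4662\right) = \left(-3\right) 4688 = -14064$)
$\frac{u}{45236} - \frac{27501}{-2784} = - \frac{14064}{45236} - \frac{27501}{-2784} = \left(-14064\right) \frac{1}{45236} - - \frac{9167}{928} = - \frac{3516}{11309} + \frac{9167}{928} = \frac{100406755}{10494752}$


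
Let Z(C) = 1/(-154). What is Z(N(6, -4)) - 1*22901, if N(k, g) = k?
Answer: -3526755/154 ≈ -22901.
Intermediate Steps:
Z(C) = -1/154
Z(N(6, -4)) - 1*22901 = -1/154 - 1*22901 = -1/154 - 22901 = -3526755/154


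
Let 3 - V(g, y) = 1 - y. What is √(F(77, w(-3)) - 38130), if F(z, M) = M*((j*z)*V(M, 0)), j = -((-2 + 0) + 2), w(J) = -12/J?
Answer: I*√38130 ≈ 195.27*I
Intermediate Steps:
V(g, y) = 2 + y (V(g, y) = 3 - (1 - y) = 3 + (-1 + y) = 2 + y)
j = 0 (j = -(-2 + 2) = -1*0 = 0)
F(z, M) = 0 (F(z, M) = M*((0*z)*(2 + 0)) = M*(0*2) = M*0 = 0)
√(F(77, w(-3)) - 38130) = √(0 - 38130) = √(-38130) = I*√38130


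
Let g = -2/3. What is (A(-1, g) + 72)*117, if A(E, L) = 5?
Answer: 9009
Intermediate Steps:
g = -2/3 (g = -2*1/3 = -2/3 ≈ -0.66667)
(A(-1, g) + 72)*117 = (5 + 72)*117 = 77*117 = 9009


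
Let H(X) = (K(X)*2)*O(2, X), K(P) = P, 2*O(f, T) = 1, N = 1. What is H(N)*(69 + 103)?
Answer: 172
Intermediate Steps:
O(f, T) = ½ (O(f, T) = (½)*1 = ½)
H(X) = X (H(X) = (X*2)*(½) = (2*X)*(½) = X)
H(N)*(69 + 103) = 1*(69 + 103) = 1*172 = 172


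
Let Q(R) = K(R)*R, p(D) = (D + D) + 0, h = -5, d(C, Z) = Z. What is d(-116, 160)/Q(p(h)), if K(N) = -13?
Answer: 16/13 ≈ 1.2308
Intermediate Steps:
p(D) = 2*D (p(D) = 2*D + 0 = 2*D)
Q(R) = -13*R
d(-116, 160)/Q(p(h)) = 160/((-26*(-5))) = 160/((-13*(-10))) = 160/130 = 160*(1/130) = 16/13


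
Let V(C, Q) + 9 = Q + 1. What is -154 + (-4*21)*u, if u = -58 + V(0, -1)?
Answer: 5474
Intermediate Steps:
V(C, Q) = -8 + Q (V(C, Q) = -9 + (Q + 1) = -9 + (1 + Q) = -8 + Q)
u = -67 (u = -58 + (-8 - 1) = -58 - 9 = -67)
-154 + (-4*21)*u = -154 - 4*21*(-67) = -154 - 84*(-67) = -154 + 5628 = 5474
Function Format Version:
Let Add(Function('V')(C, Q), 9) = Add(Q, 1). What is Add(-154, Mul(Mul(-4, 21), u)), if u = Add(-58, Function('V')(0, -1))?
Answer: 5474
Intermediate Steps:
Function('V')(C, Q) = Add(-8, Q) (Function('V')(C, Q) = Add(-9, Add(Q, 1)) = Add(-9, Add(1, Q)) = Add(-8, Q))
u = -67 (u = Add(-58, Add(-8, -1)) = Add(-58, -9) = -67)
Add(-154, Mul(Mul(-4, 21), u)) = Add(-154, Mul(Mul(-4, 21), -67)) = Add(-154, Mul(-84, -67)) = Add(-154, 5628) = 5474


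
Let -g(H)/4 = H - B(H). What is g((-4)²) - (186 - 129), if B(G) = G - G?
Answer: -121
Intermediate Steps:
B(G) = 0
g(H) = -4*H (g(H) = -4*(H - 1*0) = -4*(H + 0) = -4*H)
g((-4)²) - (186 - 129) = -4*(-4)² - (186 - 129) = -4*16 - 1*57 = -64 - 57 = -121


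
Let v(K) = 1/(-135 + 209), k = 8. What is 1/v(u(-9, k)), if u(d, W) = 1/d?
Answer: 74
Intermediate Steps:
v(K) = 1/74
1/v(u(-9, k)) = 1/(1/74) = 74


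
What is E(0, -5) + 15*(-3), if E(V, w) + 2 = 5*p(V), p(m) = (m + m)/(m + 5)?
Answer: -47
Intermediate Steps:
p(m) = 2*m/(5 + m) (p(m) = (2*m)/(5 + m) = 2*m/(5 + m))
E(V, w) = -2 + 10*V/(5 + V) (E(V, w) = -2 + 5*(2*V/(5 + V)) = -2 + 10*V/(5 + V))
E(0, -5) + 15*(-3) = 2*(-5 + 4*0)/(5 + 0) + 15*(-3) = 2*(-5 + 0)/5 - 45 = 2*(⅕)*(-5) - 45 = -2 - 45 = -47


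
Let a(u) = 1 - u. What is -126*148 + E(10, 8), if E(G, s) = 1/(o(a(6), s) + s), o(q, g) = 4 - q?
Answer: -317015/17 ≈ -18648.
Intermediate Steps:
E(G, s) = 1/(9 + s) (E(G, s) = 1/((4 - (1 - 1*6)) + s) = 1/((4 - (1 - 6)) + s) = 1/((4 - 1*(-5)) + s) = 1/((4 + 5) + s) = 1/(9 + s))
-126*148 + E(10, 8) = -126*148 + 1/(9 + 8) = -18648 + 1/17 = -317015/17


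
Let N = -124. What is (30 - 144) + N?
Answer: -238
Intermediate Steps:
(30 - 144) + N = (30 - 144) - 124 = -114 - 124 = -238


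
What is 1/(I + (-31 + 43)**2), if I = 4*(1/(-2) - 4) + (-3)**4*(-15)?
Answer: -1/1089 ≈ -0.00091827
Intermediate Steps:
I = -1233 (I = 4*(-1/2 - 4) + 81*(-15) = 4*(-9/2) - 1215 = -18 - 1215 = -1233)
1/(I + (-31 + 43)**2) = 1/(-1233 + (-31 + 43)**2) = 1/(-1233 + 12**2) = 1/(-1233 + 144) = 1/(-1089) = -1/1089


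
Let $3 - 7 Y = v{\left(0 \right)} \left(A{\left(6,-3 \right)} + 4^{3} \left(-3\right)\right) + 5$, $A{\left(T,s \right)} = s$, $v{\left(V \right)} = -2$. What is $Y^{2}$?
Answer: $3136$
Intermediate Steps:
$Y = -56$ ($Y = \frac{3}{7} - \frac{- 2 \left(-3 + 4^{3} \left(-3\right)\right) + 5}{7} = \frac{3}{7} - \frac{- 2 \left(-3 + 64 \left(-3\right)\right) + 5}{7} = \frac{3}{7} - \frac{- 2 \left(-3 - 192\right) + 5}{7} = \frac{3}{7} - \frac{\left(-2\right) \left(-195\right) + 5}{7} = \frac{3}{7} - \frac{390 + 5}{7} = \frac{3}{7} - \frac{395}{7} = -56$)
$Y^{2} = \left(-56\right)^{2} = 3136$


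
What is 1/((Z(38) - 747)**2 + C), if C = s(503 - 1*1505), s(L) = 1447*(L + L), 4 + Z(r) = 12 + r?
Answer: -1/2408387 ≈ -4.1522e-7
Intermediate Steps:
Z(r) = 8 + r (Z(r) = -4 + (12 + r) = 8 + r)
s(L) = 2894*L (s(L) = 1447*(2*L) = 2894*L)
C = -2899788 (C = 2894*(503 - 1*1505) = 2894*(503 - 1505) = 2894*(-1002) = -2899788)
1/((Z(38) - 747)**2 + C) = 1/(((8 + 38) - 747)**2 - 2899788) = 1/((46 - 747)**2 - 2899788) = 1/((-701)**2 - 2899788) = 1/(491401 - 2899788) = 1/(-2408387) = -1/2408387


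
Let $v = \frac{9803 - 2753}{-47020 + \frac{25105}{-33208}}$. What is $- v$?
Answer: $\frac{46823280}{312293053} \approx 0.14993$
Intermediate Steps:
$v = - \frac{46823280}{312293053}$ ($v = \frac{7050}{-47020 + 25105 \left(- \frac{1}{33208}\right)} = \frac{7050}{-47020 - \frac{25105}{33208}} = \frac{7050}{- \frac{1561465265}{33208}} = 7050 \left(- \frac{33208}{1561465265}\right) = - \frac{46823280}{312293053} \approx -0.14993$)
$- v = \left(-1\right) \left(- \frac{46823280}{312293053}\right) = \frac{46823280}{312293053}$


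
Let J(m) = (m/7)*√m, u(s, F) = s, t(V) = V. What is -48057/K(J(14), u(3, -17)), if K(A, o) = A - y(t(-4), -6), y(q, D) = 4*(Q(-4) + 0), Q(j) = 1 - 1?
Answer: -48057*√14/28 ≈ -6421.9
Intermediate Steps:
Q(j) = 0
J(m) = m^(3/2)/7 (J(m) = (m*(⅐))*√m = (m/7)*√m = m^(3/2)/7)
y(q, D) = 0 (y(q, D) = 4*(0 + 0) = 4*0 = 0)
K(A, o) = A (K(A, o) = A - 1*0 = A + 0 = A)
-48057/K(J(14), u(3, -17)) = -48057*√14/28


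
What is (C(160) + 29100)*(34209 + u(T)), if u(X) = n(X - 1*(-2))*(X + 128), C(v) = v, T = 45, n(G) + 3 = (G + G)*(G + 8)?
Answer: 27156206000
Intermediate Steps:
n(G) = -3 + 2*G*(8 + G) (n(G) = -3 + (G + G)*(G + 8) = -3 + (2*G)*(8 + G) = -3 + 2*G*(8 + G))
u(X) = (128 + X)*(29 + 2*(2 + X)² + 16*X) (u(X) = (-3 + 2*(X - 1*(-2))² + 16*(X - 1*(-2)))*(X + 128) = (-3 + 2*(X + 2)² + 16*(X + 2))*(128 + X) = (-3 + 2*(2 + X)² + 16*(2 + X))*(128 + X) = (-3 + 2*(2 + X)² + (32 + 16*X))*(128 + X) = (29 + 2*(2 + X)² + 16*X)*(128 + X) = (128 + X)*(29 + 2*(2 + X)² + 16*X))
(C(160) + 29100)*(34209 + u(T)) = (160 + 29100)*(34209 + (128 + 45)*(29 + 2*(2 + 45)² + 16*45)) = 29260*(34209 + 173*(29 + 2*47² + 720)) = 29260*(34209 + 173*(29 + 2*2209 + 720)) = 29260*(34209 + 173*(29 + 4418 + 720)) = 29260*(34209 + 173*5167) = 29260*(34209 + 893891) = 29260*928100 = 27156206000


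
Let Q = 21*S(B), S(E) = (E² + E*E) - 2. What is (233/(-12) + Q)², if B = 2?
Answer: 1635841/144 ≈ 11360.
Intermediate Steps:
S(E) = -2 + 2*E² (S(E) = (E² + E²) - 2 = 2*E² - 2 = -2 + 2*E²)
Q = 126 (Q = 21*(-2 + 2*2²) = 21*(-2 + 2*4) = 21*(-2 + 8) = 21*6 = 126)
(233/(-12) + Q)² = (233/(-12) + 126)² = (233*(-1/12) + 126)² = (-233/12 + 126)² = (1279/12)² = 1635841/144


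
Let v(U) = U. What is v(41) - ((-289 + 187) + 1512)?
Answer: -1369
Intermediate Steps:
v(41) - ((-289 + 187) + 1512) = 41 - ((-289 + 187) + 1512) = 41 - (-102 + 1512) = 41 - 1*1410 = 41 - 1410 = -1369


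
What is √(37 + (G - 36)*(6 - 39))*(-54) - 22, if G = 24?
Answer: -22 - 54*√433 ≈ -1145.7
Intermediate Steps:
√(37 + (G - 36)*(6 - 39))*(-54) - 22 = √(37 + (24 - 36)*(6 - 39))*(-54) - 22 = √(37 - 12*(-33))*(-54) - 22 = √(37 + 396)*(-54) - 22 = √433*(-54) - 22 = -54*√433 - 22 = -22 - 54*√433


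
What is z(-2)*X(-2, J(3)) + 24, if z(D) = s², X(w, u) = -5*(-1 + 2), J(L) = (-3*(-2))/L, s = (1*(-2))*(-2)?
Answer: -56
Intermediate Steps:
s = 4 (s = -2*(-2) = 4)
J(L) = 6/L
X(w, u) = -5 (X(w, u) = -5*1 = -5)
z(D) = 16 (z(D) = 4² = 16)
z(-2)*X(-2, J(3)) + 24 = 16*(-5) + 24 = -80 + 24 = -56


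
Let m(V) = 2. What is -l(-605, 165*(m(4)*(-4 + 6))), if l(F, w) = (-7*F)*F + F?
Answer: 2562780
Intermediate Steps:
l(F, w) = F - 7*F² (l(F, w) = -7*F² + F = F - 7*F²)
-l(-605, 165*(m(4)*(-4 + 6))) = -(-605)*(1 - 7*(-605)) = -(-605)*(1 + 4235) = -(-605)*4236 = -1*(-2562780) = 2562780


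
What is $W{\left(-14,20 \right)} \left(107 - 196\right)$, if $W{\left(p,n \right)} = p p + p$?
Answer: $-16198$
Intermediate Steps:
$W{\left(p,n \right)} = p + p^{2}$ ($W{\left(p,n \right)} = p^{2} + p = p + p^{2}$)
$W{\left(-14,20 \right)} \left(107 - 196\right) = - 14 \left(1 - 14\right) \left(107 - 196\right) = \left(-14\right) \left(-13\right) \left(-89\right) = 182 \left(-89\right) = -16198$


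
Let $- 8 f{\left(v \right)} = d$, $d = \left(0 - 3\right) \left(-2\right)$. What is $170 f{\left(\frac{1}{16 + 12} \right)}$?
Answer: $- \frac{255}{2} \approx -127.5$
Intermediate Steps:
$d = 6$ ($d = \left(-3\right) \left(-2\right) = 6$)
$f{\left(v \right)} = - \frac{3}{4}$ ($f{\left(v \right)} = \left(- \frac{1}{8}\right) 6 = - \frac{3}{4}$)
$170 f{\left(\frac{1}{16 + 12} \right)} = 170 \left(- \frac{3}{4}\right) = - \frac{255}{2}$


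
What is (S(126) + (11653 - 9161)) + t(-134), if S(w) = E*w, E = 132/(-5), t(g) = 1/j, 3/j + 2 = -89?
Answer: -12971/15 ≈ -864.73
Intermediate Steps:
j = -3/91 (j = 3/(-2 - 89) = 3/(-91) = 3*(-1/91) = -3/91 ≈ -0.032967)
t(g) = -91/3 (t(g) = 1/(-3/91) = -91/3)
E = -132/5 (E = 132*(-⅕) = -132/5 ≈ -26.400)
S(w) = -132*w/5
(S(126) + (11653 - 9161)) + t(-134) = (-132/5*126 + (11653 - 9161)) - 91/3 = (-16632/5 + 2492) - 91/3 = -4172/5 - 91/3 = -12971/15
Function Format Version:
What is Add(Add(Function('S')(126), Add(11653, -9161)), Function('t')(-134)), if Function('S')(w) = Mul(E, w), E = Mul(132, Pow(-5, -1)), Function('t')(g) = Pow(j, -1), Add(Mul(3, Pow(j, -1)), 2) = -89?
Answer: Rational(-12971, 15) ≈ -864.73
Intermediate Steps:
j = Rational(-3, 91) (j = Mul(3, Pow(Add(-2, -89), -1)) = Mul(3, Pow(-91, -1)) = Mul(3, Rational(-1, 91)) = Rational(-3, 91) ≈ -0.032967)
Function('t')(g) = Rational(-91, 3) (Function('t')(g) = Pow(Rational(-3, 91), -1) = Rational(-91, 3))
E = Rational(-132, 5) (E = Mul(132, Rational(-1, 5)) = Rational(-132, 5) ≈ -26.400)
Function('S')(w) = Mul(Rational(-132, 5), w)
Add(Add(Function('S')(126), Add(11653, -9161)), Function('t')(-134)) = Add(Add(Mul(Rational(-132, 5), 126), Add(11653, -9161)), Rational(-91, 3)) = Add(Add(Rational(-16632, 5), 2492), Rational(-91, 3)) = Add(Rational(-4172, 5), Rational(-91, 3)) = Rational(-12971, 15)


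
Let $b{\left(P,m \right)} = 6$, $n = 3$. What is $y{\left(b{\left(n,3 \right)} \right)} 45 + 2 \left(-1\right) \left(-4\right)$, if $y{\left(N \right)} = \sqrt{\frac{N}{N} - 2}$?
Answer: $8 + 45 i \approx 8.0 + 45.0 i$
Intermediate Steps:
$y{\left(N \right)} = i$ ($y{\left(N \right)} = \sqrt{1 - 2} = \sqrt{-1} = i$)
$y{\left(b{\left(n,3 \right)} \right)} 45 + 2 \left(-1\right) \left(-4\right) = i 45 + 2 \left(-1\right) \left(-4\right) = 45 i - -8 = 45 i + 8 = 8 + 45 i$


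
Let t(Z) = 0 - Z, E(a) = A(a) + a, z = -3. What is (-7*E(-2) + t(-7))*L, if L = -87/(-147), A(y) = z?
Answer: 174/7 ≈ 24.857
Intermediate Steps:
A(y) = -3
E(a) = -3 + a
t(Z) = -Z
L = 29/49 (L = -87*(-1/147) = 29/49 ≈ 0.59184)
(-7*E(-2) + t(-7))*L = (-7*(-3 - 2) - 1*(-7))*(29/49) = (-7*(-5) + 7)*(29/49) = (35 + 7)*(29/49) = 42*(29/49) = 174/7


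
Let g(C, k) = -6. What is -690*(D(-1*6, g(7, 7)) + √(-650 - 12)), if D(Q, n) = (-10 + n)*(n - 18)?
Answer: -264960 - 690*I*√662 ≈ -2.6496e+5 - 17753.0*I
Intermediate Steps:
D(Q, n) = (-18 + n)*(-10 + n) (D(Q, n) = (-10 + n)*(-18 + n) = (-18 + n)*(-10 + n))
-690*(D(-1*6, g(7, 7)) + √(-650 - 12)) = -690*((180 + (-6)² - 28*(-6)) + √(-650 - 12)) = -690*((180 + 36 + 168) + √(-662)) = -690*(384 + I*√662) = -264960 - 690*I*√662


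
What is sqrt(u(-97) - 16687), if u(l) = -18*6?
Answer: I*sqrt(16795) ≈ 129.6*I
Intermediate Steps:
u(l) = -108
sqrt(u(-97) - 16687) = sqrt(-108 - 16687) = sqrt(-16795) = I*sqrt(16795)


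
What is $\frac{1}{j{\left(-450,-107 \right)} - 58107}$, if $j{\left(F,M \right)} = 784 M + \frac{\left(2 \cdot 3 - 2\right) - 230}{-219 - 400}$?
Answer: $- \frac{619}{87894679} \approx -7.0425 \cdot 10^{-6}$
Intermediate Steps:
$j{\left(F,M \right)} = \frac{226}{619} + 784 M$ ($j{\left(F,M \right)} = 784 M + \frac{\left(6 - 2\right) - 230}{-619} = 784 M + \left(4 - 230\right) \left(- \frac{1}{619}\right) = 784 M - - \frac{226}{619} = 784 M + \frac{226}{619} = \frac{226}{619} + 784 M$)
$\frac{1}{j{\left(-450,-107 \right)} - 58107} = \frac{1}{\left(\frac{226}{619} + 784 \left(-107\right)\right) - 58107} = \frac{1}{\left(\frac{226}{619} - 83888\right) - 58107} = \frac{1}{- \frac{51926446}{619} - 58107} = \frac{1}{- \frac{87894679}{619}} = - \frac{619}{87894679}$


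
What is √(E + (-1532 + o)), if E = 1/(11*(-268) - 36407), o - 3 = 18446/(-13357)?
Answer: I*√1171413043581204770/27666565 ≈ 39.12*I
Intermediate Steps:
o = 21625/13357 (o = 3 + 18446/(-13357) = 3 + 18446*(-1/13357) = 3 - 18446/13357 = 21625/13357 ≈ 1.6190)
E = -1/39355 (E = 1/(-2948 - 36407) = 1/(-39355) = -1/39355 ≈ -2.5410e-5)
√(E + (-1532 + o)) = √(-1/39355 + (-1532 + 21625/13357)) = √(-1/39355 - 20441299/13357) = √(-804467335502/525664735) = I*√1171413043581204770/27666565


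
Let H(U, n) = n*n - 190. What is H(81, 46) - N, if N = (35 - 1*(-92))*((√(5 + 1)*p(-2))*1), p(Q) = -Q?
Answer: 1926 - 254*√6 ≈ 1303.8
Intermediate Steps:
H(U, n) = -190 + n² (H(U, n) = n² - 190 = -190 + n²)
N = 254*√6 (N = (35 - 1*(-92))*((√(5 + 1)*(-1*(-2)))*1) = (35 + 92)*((√6*2)*1) = 127*((2*√6)*1) = 127*(2*√6) = 254*√6 ≈ 622.17)
H(81, 46) - N = (-190 + 46²) - 254*√6 = (-190 + 2116) - 254*√6 = 1926 - 254*√6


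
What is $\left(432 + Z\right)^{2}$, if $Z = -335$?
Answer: $9409$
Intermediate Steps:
$\left(432 + Z\right)^{2} = \left(432 - 335\right)^{2} = 97^{2} = 9409$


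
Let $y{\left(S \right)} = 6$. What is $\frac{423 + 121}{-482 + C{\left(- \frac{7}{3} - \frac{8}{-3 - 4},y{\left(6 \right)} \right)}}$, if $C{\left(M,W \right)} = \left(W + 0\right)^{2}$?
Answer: $- \frac{272}{223} \approx -1.2197$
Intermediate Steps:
$C{\left(M,W \right)} = W^{2}$
$\frac{423 + 121}{-482 + C{\left(- \frac{7}{3} - \frac{8}{-3 - 4},y{\left(6 \right)} \right)}} = \frac{423 + 121}{-482 + 6^{2}} = \frac{544}{-482 + 36} = \frac{544}{-446} = 544 \left(- \frac{1}{446}\right) = - \frac{272}{223}$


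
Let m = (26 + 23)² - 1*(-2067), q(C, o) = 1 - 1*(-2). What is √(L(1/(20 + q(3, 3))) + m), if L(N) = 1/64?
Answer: √285953/8 ≈ 66.843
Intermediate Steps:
q(C, o) = 3 (q(C, o) = 1 + 2 = 3)
L(N) = 1/64
m = 4468 (m = 49² + 2067 = 2401 + 2067 = 4468)
√(L(1/(20 + q(3, 3))) + m) = √(1/64 + 4468) = √(285953/64) = √285953/8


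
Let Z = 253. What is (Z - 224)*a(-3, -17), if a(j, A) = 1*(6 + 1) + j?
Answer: 116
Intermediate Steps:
a(j, A) = 7 + j (a(j, A) = 1*7 + j = 7 + j)
(Z - 224)*a(-3, -17) = (253 - 224)*(7 - 3) = 29*4 = 116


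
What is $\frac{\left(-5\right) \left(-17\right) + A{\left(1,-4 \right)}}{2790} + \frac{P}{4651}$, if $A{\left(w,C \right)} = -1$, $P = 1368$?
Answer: $\frac{701234}{2162715} \approx 0.32424$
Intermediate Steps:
$\frac{\left(-5\right) \left(-17\right) + A{\left(1,-4 \right)}}{2790} + \frac{P}{4651} = \frac{\left(-5\right) \left(-17\right) - 1}{2790} + \frac{1368}{4651} = \left(85 - 1\right) \frac{1}{2790} + 1368 \cdot \frac{1}{4651} = 84 \cdot \frac{1}{2790} + \frac{1368}{4651} = \frac{14}{465} + \frac{1368}{4651} = \frac{701234}{2162715}$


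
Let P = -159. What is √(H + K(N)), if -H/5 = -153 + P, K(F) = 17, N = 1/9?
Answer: √1577 ≈ 39.711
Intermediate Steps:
N = ⅑ ≈ 0.11111
H = 1560 (H = -5*(-153 - 159) = -5*(-312) = 1560)
√(H + K(N)) = √(1560 + 17) = √1577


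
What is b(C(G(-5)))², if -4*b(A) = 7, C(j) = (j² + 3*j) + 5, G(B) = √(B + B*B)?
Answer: 49/16 ≈ 3.0625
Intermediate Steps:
G(B) = √(B + B²)
C(j) = 5 + j² + 3*j
b(A) = -7/4 (b(A) = -¼*7 = -7/4)
b(C(G(-5)))² = (-7/4)² = 49/16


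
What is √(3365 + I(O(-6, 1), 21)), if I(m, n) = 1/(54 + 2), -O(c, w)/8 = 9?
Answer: √2638174/28 ≈ 58.009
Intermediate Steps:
O(c, w) = -72 (O(c, w) = -8*9 = -72)
I(m, n) = 1/56
√(3365 + I(O(-6, 1), 21)) = √(3365 + 1/56) = √(188441/56) = √2638174/28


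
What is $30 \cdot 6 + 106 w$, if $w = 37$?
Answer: $4102$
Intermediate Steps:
$30 \cdot 6 + 106 w = 30 \cdot 6 + 106 \cdot 37 = 180 + 3922 = 4102$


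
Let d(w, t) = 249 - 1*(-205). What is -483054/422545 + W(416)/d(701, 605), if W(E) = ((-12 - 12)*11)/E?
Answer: -11417882817/9975442360 ≈ -1.1446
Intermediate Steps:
d(w, t) = 454 (d(w, t) = 249 + 205 = 454)
W(E) = -264/E (W(E) = (-24*11)/E = -264/E)
-483054/422545 + W(416)/d(701, 605) = -483054/422545 - 264/416/454 = -483054*1/422545 - 264*1/416*(1/454) = -483054/422545 - 33/52*1/454 = -483054/422545 - 33/23608 = -11417882817/9975442360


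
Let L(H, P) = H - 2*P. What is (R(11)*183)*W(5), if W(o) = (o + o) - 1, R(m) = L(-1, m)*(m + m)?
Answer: -833382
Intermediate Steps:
R(m) = 2*m*(-1 - 2*m) (R(m) = (-1 - 2*m)*(m + m) = (-1 - 2*m)*(2*m) = 2*m*(-1 - 2*m))
W(o) = -1 + 2*o (W(o) = 2*o - 1 = -1 + 2*o)
(R(11)*183)*W(5) = (-2*11*(1 + 2*11)*183)*(-1 + 2*5) = (-2*11*(1 + 22)*183)*(-1 + 10) = (-2*11*23*183)*9 = -506*183*9 = -92598*9 = -833382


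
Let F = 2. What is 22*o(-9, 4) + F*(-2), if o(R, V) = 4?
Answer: 84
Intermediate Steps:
22*o(-9, 4) + F*(-2) = 22*4 + 2*(-2) = 88 - 4 = 84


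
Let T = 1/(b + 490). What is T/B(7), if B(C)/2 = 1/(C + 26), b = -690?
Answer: -33/400 ≈ -0.082500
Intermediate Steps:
T = -1/200 (T = 1/(-690 + 490) = 1/(-200) = -1/200 ≈ -0.0050000)
B(C) = 2/(26 + C) (B(C) = 2/(C + 26) = 2/(26 + C))
T/B(7) = -1/(200*(2/(26 + 7))) = -1/(200*(2/33)) = -1/(200*(2*(1/33))) = -1/(200*2/33) = -1/200*33/2 = -33/400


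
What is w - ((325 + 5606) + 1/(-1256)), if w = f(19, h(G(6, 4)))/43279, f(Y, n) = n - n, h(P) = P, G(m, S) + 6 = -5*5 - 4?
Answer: -7449335/1256 ≈ -5931.0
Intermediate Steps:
G(m, S) = -35 (G(m, S) = -6 + (-5*5 - 4) = -6 + (-25 - 4) = -6 - 29 = -35)
f(Y, n) = 0
w = 0 (w = 0/43279 = 0*(1/43279) = 0)
w - ((325 + 5606) + 1/(-1256)) = 0 - ((325 + 5606) + 1/(-1256)) = 0 - (5931 - 1/1256) = 0 - 1*7449335/1256 = 0 - 7449335/1256 = -7449335/1256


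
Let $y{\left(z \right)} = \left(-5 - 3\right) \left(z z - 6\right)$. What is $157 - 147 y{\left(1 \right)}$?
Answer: $-5723$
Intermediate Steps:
$y{\left(z \right)} = 48 - 8 z^{2}$ ($y{\left(z \right)} = - 8 \left(z^{2} - 6\right) = - 8 \left(-6 + z^{2}\right) = 48 - 8 z^{2}$)
$157 - 147 y{\left(1 \right)} = 157 - 147 \left(48 - 8 \cdot 1^{2}\right) = 157 - 147 \left(48 - 8\right) = 157 - 5880 = -5723$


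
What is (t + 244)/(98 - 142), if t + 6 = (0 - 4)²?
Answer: -127/22 ≈ -5.7727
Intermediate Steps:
t = 10 (t = -6 + (0 - 4)² = -6 + (-4)² = -6 + 16 = 10)
(t + 244)/(98 - 142) = (10 + 244)/(98 - 142) = 254/(-44) = 254*(-1/44) = -127/22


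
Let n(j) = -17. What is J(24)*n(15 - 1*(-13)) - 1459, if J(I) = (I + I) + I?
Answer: -2683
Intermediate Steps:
J(I) = 3*I (J(I) = 2*I + I = 3*I)
J(24)*n(15 - 1*(-13)) - 1459 = (3*24)*(-17) - 1459 = 72*(-17) - 1459 = -1224 - 1459 = -2683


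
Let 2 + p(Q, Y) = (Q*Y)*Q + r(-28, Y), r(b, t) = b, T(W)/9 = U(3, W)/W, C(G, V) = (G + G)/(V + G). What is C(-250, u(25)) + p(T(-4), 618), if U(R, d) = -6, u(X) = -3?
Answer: 56976853/506 ≈ 1.1260e+5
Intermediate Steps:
C(G, V) = 2*G/(G + V) (C(G, V) = (2*G)/(G + V) = 2*G/(G + V))
T(W) = -54/W (T(W) = 9*(-6/W) = -54/W)
p(Q, Y) = -30 + Y*Q² (p(Q, Y) = -2 + ((Q*Y)*Q - 28) = -2 + (Y*Q² - 28) = -2 + (-28 + Y*Q²) = -30 + Y*Q²)
C(-250, u(25)) + p(T(-4), 618) = 2*(-250)/(-250 - 3) + (-30 + 618*(-54/(-4))²) = 2*(-250)/(-253) + (-30 + 618*(-54*(-¼))²) = 2*(-250)*(-1/253) + (-30 + 618*(27/2)²) = 500/253 + (-30 + 618*(729/4)) = 500/253 + (-30 + 225261/2) = 500/253 + 225201/2 = 56976853/506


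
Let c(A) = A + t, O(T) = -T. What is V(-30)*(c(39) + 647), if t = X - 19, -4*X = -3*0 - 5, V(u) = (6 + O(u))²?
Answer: 866052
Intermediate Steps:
V(u) = (6 - u)²
X = 5/4 (X = -(-3*0 - 5)/4 = -(0 - 5)/4 = -¼*(-5) = 5/4 ≈ 1.2500)
t = -71/4 (t = 5/4 - 19 = -71/4 ≈ -17.750)
c(A) = -71/4 + A (c(A) = A - 71/4 = -71/4 + A)
V(-30)*(c(39) + 647) = (-6 - 30)²*((-71/4 + 39) + 647) = (-36)²*(85/4 + 647) = 1296*(2673/4) = 866052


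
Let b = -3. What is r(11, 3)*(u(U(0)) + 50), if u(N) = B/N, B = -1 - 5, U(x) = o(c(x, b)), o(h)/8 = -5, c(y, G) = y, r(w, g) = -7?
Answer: -7021/20 ≈ -351.05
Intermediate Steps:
o(h) = -40 (o(h) = 8*(-5) = -40)
U(x) = -40
B = -6
u(N) = -6/N
r(11, 3)*(u(U(0)) + 50) = -7*(-6/(-40) + 50) = -7*(-6*(-1/40) + 50) = -7*(3/20 + 50) = -7*1003/20 = -7021/20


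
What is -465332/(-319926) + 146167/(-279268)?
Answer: 41594856667/44672547084 ≈ 0.93111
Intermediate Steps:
-465332/(-319926) + 146167/(-279268) = -465332*(-1/319926) + 146167*(-1/279268) = 232666/159963 - 146167/279268 = 41594856667/44672547084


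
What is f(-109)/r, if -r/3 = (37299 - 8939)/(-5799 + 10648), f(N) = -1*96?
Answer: 19396/3545 ≈ 5.4714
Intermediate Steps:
f(N) = -96
r = -85080/4849 (r = -3*(37299 - 8939)/(-5799 + 10648) = -85080/4849 ≈ -17.546)
f(-109)/r = -96/(-85080/4849) = -96*(-4849/85080) = 19396/3545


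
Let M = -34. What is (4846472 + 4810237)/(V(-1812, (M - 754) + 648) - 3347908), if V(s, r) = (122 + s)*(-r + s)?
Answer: -3218903/174076 ≈ -18.491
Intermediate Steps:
V(s, r) = (122 + s)*(s - r)
(4846472 + 4810237)/(V(-1812, (M - 754) + 648) - 3347908) = (4846472 + 4810237)/(((-1812)² - 122*((-34 - 754) + 648) + 122*(-1812) - 1*((-34 - 754) + 648)*(-1812)) - 3347908) = 9656709/((3283344 - 122*(-788 + 648) - 221064 - 1*(-788 + 648)*(-1812)) - 3347908) = 9656709/((3283344 - 122*(-140) - 221064 - 1*(-140)*(-1812)) - 3347908) = 9656709/((3283344 + 17080 - 221064 - 253680) - 3347908) = 9656709/(2825680 - 3347908) = 9656709/(-522228) = 9656709*(-1/522228) = -3218903/174076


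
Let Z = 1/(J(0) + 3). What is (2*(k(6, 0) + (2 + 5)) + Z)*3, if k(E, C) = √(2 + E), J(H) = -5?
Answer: 81/2 + 12*√2 ≈ 57.471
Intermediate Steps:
Z = -½ (Z = 1/(-5 + 3) = 1/(-2) = -½ ≈ -0.50000)
(2*(k(6, 0) + (2 + 5)) + Z)*3 = (2*(√(2 + 6) + (2 + 5)) - ½)*3 = (2*(√8 + 7) - ½)*3 = (2*(2*√2 + 7) - ½)*3 = (2*(7 + 2*√2) - ½)*3 = ((14 + 4*√2) - ½)*3 = (27/2 + 4*√2)*3 = 81/2 + 12*√2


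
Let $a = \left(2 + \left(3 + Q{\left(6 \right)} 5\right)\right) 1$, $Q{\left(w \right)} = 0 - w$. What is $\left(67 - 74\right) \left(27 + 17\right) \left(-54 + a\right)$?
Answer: $24332$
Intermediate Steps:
$Q{\left(w \right)} = - w$
$a = -25$ ($a = \left(2 + \left(3 + \left(-1\right) 6 \cdot 5\right)\right) 1 = \left(2 + \left(3 - 30\right)\right) 1 = \left(2 - 27\right) 1 = \left(-25\right) 1 = -25$)
$\left(67 - 74\right) \left(27 + 17\right) \left(-54 + a\right) = \left(67 - 74\right) \left(27 + 17\right) \left(-54 - 25\right) = \left(-7\right) 44 \left(-79\right) = \left(-308\right) \left(-79\right) = 24332$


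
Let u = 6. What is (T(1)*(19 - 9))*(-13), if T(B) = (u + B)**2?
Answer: -6370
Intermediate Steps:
T(B) = (6 + B)**2
(T(1)*(19 - 9))*(-13) = ((6 + 1)**2*(19 - 9))*(-13) = (7**2*10)*(-13) = (49*10)*(-13) = 490*(-13) = -6370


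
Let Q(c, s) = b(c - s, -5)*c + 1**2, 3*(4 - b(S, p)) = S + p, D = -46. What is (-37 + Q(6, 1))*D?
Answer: 552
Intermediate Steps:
b(S, p) = 4 - S/3 - p/3 (b(S, p) = 4 - (S + p)/3 = 4 + (-S/3 - p/3) = 4 - S/3 - p/3)
Q(c, s) = 1 + c*(17/3 - c/3 + s/3) (Q(c, s) = (4 - (c - s)/3 - 1/3*(-5))*c + 1**2 = (4 + (-c/3 + s/3) + 5/3)*c + 1 = (17/3 - c/3 + s/3)*c + 1 = c*(17/3 - c/3 + s/3) + 1 = 1 + c*(17/3 - c/3 + s/3))
(-37 + Q(6, 1))*D = (-37 + (1 + (1/3)*6*(17 + 1 - 1*6)))*(-46) = (-37 + (1 + (1/3)*6*(17 + 1 - 6)))*(-46) = (-37 + (1 + (1/3)*6*12))*(-46) = (-37 + (1 + 24))*(-46) = (-37 + 25)*(-46) = -12*(-46) = 552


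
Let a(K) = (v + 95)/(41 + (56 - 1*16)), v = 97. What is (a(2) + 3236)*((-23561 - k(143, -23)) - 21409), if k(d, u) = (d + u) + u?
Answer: -3940478212/27 ≈ -1.4594e+8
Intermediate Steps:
k(d, u) = d + 2*u
a(K) = 64/27 (a(K) = (97 + 95)/(41 + (56 - 1*16)) = 192/(41 + (56 - 16)) = 192/(41 + 40) = 192/81 = 192*(1/81) = 64/27)
(a(2) + 3236)*((-23561 - k(143, -23)) - 21409) = (64/27 + 3236)*((-23561 - (143 + 2*(-23))) - 21409) = 87436*((-23561 - (143 - 46)) - 21409)/27 = 87436*((-23561 - 1*97) - 21409)/27 = 87436*((-23561 - 97) - 21409)/27 = 87436*(-23658 - 21409)/27 = (87436/27)*(-45067) = -3940478212/27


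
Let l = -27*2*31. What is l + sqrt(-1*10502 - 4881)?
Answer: -1674 + I*sqrt(15383) ≈ -1674.0 + 124.03*I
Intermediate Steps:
l = -1674 (l = -54*31 = -1674)
l + sqrt(-1*10502 - 4881) = -1674 + sqrt(-1*10502 - 4881) = -1674 + sqrt(-10502 - 4881) = -1674 + sqrt(-15383) = -1674 + I*sqrt(15383)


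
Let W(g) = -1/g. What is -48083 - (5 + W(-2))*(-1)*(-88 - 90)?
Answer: -49062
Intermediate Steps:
-48083 - (5 + W(-2))*(-1)*(-88 - 90) = -48083 - (5 - 1/(-2))*(-1)*(-88 - 90) = -48083 - (5 - 1*(-½))*(-1)*(-178) = -48083 - (5 + ½)*(-1)*(-178) = -48083 - (11/2)*(-1)*(-178) = -48083 - (-11)*(-178)/2 = -48083 - 1*979 = -48083 - 979 = -49062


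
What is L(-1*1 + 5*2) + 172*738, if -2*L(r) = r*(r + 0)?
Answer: 253791/2 ≈ 1.2690e+5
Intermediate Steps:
L(r) = -r²/2 (L(r) = -r*(r + 0)/2 = -r*r/2 = -r²/2)
L(-1*1 + 5*2) + 172*738 = -(-1*1 + 5*2)²/2 + 172*738 = -(-1 + 10)²/2 + 126936 = -½*9² + 126936 = -½*81 + 126936 = -81/2 + 126936 = 253791/2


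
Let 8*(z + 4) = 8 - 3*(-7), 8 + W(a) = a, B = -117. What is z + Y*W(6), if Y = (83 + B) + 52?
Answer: -291/8 ≈ -36.375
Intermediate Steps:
W(a) = -8 + a
z = -3/8 (z = -4 + (8 - 3*(-7))/8 = -4 + (8 + 21)/8 = -4 + (⅛)*29 = -4 + 29/8 = -3/8 ≈ -0.37500)
Y = 18 (Y = (83 - 117) + 52 = -34 + 52 = 18)
z + Y*W(6) = -3/8 + 18*(-8 + 6) = -3/8 + 18*(-2) = -3/8 - 36 = -291/8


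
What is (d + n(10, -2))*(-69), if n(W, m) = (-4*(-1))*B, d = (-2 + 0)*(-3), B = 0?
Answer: -414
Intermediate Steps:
d = 6 (d = -2*(-3) = 6)
n(W, m) = 0 (n(W, m) = -4*(-1)*0 = 4*0 = 0)
(d + n(10, -2))*(-69) = (6 + 0)*(-69) = 6*(-69) = -414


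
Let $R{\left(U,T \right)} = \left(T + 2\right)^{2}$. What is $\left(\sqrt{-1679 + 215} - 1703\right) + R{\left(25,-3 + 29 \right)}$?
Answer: $-919 + 2 i \sqrt{366} \approx -919.0 + 38.262 i$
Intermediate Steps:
$R{\left(U,T \right)} = \left(2 + T\right)^{2}$
$\left(\sqrt{-1679 + 215} - 1703\right) + R{\left(25,-3 + 29 \right)} = \left(\sqrt{-1679 + 215} - 1703\right) + \left(2 + \left(-3 + 29\right)\right)^{2} = \left(\sqrt{-1464} - 1703\right) + \left(2 + 26\right)^{2} = \left(2 i \sqrt{366} - 1703\right) + 28^{2} = \left(-1703 + 2 i \sqrt{366}\right) + 784 = -919 + 2 i \sqrt{366}$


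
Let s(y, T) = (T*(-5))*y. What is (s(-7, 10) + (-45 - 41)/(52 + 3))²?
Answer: 367258896/3025 ≈ 1.2141e+5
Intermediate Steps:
s(y, T) = -5*T*y (s(y, T) = (-5*T)*y = -5*T*y)
(s(-7, 10) + (-45 - 41)/(52 + 3))² = (-5*10*(-7) + (-45 - 41)/(52 + 3))² = (350 - 86/55)² = (19164/55)² = 367258896/3025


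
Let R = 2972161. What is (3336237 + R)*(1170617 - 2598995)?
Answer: -9010776918444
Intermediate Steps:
(3336237 + R)*(1170617 - 2598995) = (3336237 + 2972161)*(1170617 - 2598995) = 6308398*(-1428378) = -9010776918444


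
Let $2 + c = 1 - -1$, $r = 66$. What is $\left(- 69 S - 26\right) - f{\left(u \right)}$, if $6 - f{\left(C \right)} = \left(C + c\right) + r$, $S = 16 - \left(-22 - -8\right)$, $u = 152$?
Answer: $-1884$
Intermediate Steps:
$S = 30$ ($S = 16 - \left(-22 + 8\right) = 16 - -14 = 16 + 14 = 30$)
$c = 0$ ($c = -2 + \left(1 - -1\right) = -2 + \left(1 + 1\right) = -2 + 2 = 0$)
$f{\left(C \right)} = -60 - C$ ($f{\left(C \right)} = 6 - \left(\left(C + 0\right) + 66\right) = 6 - \left(C + 66\right) = 6 - \left(66 + C\right) = -60 - C$)
$\left(- 69 S - 26\right) - f{\left(u \right)} = \left(\left(-69\right) 30 - 26\right) - \left(-60 - 152\right) = \left(-2070 - 26\right) - \left(-60 - 152\right) = -2096 - -212 = -2096 + 212 = -1884$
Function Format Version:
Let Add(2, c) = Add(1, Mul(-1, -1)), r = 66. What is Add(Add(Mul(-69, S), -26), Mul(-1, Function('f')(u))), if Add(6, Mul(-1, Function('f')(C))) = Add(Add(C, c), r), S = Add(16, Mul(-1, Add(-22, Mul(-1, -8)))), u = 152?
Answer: -1884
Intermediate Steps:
S = 30 (S = Add(16, Mul(-1, Add(-22, 8))) = Add(16, Mul(-1, -14)) = Add(16, 14) = 30)
c = 0 (c = Add(-2, Add(1, Mul(-1, -1))) = Add(-2, Add(1, 1)) = Add(-2, 2) = 0)
Function('f')(C) = Add(-60, Mul(-1, C)) (Function('f')(C) = Add(6, Mul(-1, Add(Add(C, 0), 66))) = Add(6, Mul(-1, Add(C, 66))) = Add(6, Mul(-1, Add(66, C))) = Add(6, Add(-66, Mul(-1, C))) = Add(-60, Mul(-1, C)))
Add(Add(Mul(-69, S), -26), Mul(-1, Function('f')(u))) = Add(Add(Mul(-69, 30), -26), Mul(-1, Add(-60, Mul(-1, 152)))) = Add(Add(-2070, -26), Mul(-1, Add(-60, -152))) = Add(-2096, Mul(-1, -212)) = Add(-2096, 212) = -1884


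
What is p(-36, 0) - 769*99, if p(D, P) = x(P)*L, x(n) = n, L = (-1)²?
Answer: -76131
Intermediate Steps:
L = 1
p(D, P) = P (p(D, P) = P*1 = P)
p(-36, 0) - 769*99 = 0 - 769*99 = 0 - 76131 = -76131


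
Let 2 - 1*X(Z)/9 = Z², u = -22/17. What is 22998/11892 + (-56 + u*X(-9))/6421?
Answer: 447514361/216349174 ≈ 2.0685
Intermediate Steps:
u = -22/17 (u = -22*1/17 = -22/17 ≈ -1.2941)
X(Z) = 18 - 9*Z²
22998/11892 + (-56 + u*X(-9))/6421 = 22998/11892 + (-56 - 22*(18 - 9*(-9)²)/17)/6421 = 22998*(1/11892) + (-56 - 22*(18 - 9*81)/17)*(1/6421) = 3833/1982 + (-56 - 22*(18 - 729)/17)*(1/6421) = 3833/1982 + (-56 - 22/17*(-711))*(1/6421) = 3833/1982 + (-56 + 15642/17)*(1/6421) = 3833/1982 + (14690/17)*(1/6421) = 3833/1982 + 14690/109157 = 447514361/216349174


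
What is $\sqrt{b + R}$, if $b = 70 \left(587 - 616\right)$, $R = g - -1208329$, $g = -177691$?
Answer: $112 \sqrt{82} \approx 1014.2$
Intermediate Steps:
$R = 1030638$ ($R = -177691 - -1208329 = -177691 + 1208329 = 1030638$)
$b = -2030$ ($b = 70 \left(-29\right) = -2030$)
$\sqrt{b + R} = \sqrt{-2030 + 1030638} = \sqrt{1028608} = 112 \sqrt{82}$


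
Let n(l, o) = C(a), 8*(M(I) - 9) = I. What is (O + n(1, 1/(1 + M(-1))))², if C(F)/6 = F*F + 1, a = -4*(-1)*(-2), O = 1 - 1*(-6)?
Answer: 157609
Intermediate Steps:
M(I) = 9 + I/8
O = 7 (O = 1 + 6 = 7)
a = -8 (a = 4*(-2) = -8)
C(F) = 6 + 6*F² (C(F) = 6*(F*F + 1) = 6*(F² + 1) = 6*(1 + F²) = 6 + 6*F²)
n(l, o) = 390 (n(l, o) = 6 + 6*(-8)² = 6 + 6*64 = 6 + 384 = 390)
(O + n(1, 1/(1 + M(-1))))² = (7 + 390)² = 397² = 157609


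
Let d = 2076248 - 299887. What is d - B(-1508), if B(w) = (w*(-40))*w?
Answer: 92738921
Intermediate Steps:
B(w) = -40*w² (B(w) = (-40*w)*w = -40*w²)
d = 1776361
d - B(-1508) = 1776361 - (-40)*(-1508)² = 1776361 - (-40)*2274064 = 1776361 - 1*(-90962560) = 1776361 + 90962560 = 92738921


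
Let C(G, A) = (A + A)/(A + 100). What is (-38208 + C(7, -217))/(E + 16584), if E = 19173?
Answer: -4469902/4183569 ≈ -1.0684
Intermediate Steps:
C(G, A) = 2*A/(100 + A) (C(G, A) = (2*A)/(100 + A) = 2*A/(100 + A))
(-38208 + C(7, -217))/(E + 16584) = (-38208 + 2*(-217)/(100 - 217))/(19173 + 16584) = (-38208 + 2*(-217)/(-117))/35757 = (-38208 + 2*(-217)*(-1/117))*(1/35757) = (-38208 + 434/117)*(1/35757) = -4469902/117*1/35757 = -4469902/4183569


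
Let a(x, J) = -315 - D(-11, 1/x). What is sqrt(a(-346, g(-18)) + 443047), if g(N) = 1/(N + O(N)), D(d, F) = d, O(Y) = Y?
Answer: sqrt(442743) ≈ 665.39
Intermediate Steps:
g(N) = 1/(2*N) (g(N) = 1/(N + N) = 1/(2*N))
a(x, J) = -304 (a(x, J) = -315 - 1*(-11) = -315 + 11 = -304)
sqrt(a(-346, g(-18)) + 443047) = sqrt(-304 + 443047) = sqrt(442743)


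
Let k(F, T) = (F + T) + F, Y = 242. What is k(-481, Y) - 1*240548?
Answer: -241268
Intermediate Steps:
k(F, T) = T + 2*F
k(-481, Y) - 1*240548 = (242 + 2*(-481)) - 1*240548 = (242 - 962) - 240548 = -720 - 240548 = -241268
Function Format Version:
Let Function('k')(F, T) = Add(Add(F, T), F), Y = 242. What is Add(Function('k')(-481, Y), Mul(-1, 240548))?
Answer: -241268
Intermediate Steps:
Function('k')(F, T) = Add(T, Mul(2, F))
Add(Function('k')(-481, Y), Mul(-1, 240548)) = Add(Add(242, Mul(2, -481)), Mul(-1, 240548)) = Add(Add(242, -962), -240548) = Add(-720, -240548) = -241268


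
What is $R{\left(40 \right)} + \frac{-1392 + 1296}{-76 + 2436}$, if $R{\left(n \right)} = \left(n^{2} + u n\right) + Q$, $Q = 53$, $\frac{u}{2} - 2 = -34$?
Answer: $- \frac{267577}{295} \approx -907.04$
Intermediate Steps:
$u = -64$ ($u = 4 + 2 \left(-34\right) = 4 - 68 = -64$)
$R{\left(n \right)} = 53 + n^{2} - 64 n$ ($R{\left(n \right)} = \left(n^{2} - 64 n\right) + 53 = 53 + n^{2} - 64 n$)
$R{\left(40 \right)} + \frac{-1392 + 1296}{-76 + 2436} = \left(53 + 40^{2} - 2560\right) + \frac{-1392 + 1296}{-76 + 2436} = \left(53 + 1600 - 2560\right) - \frac{96}{2360} = -907 - \frac{12}{295} = - \frac{267577}{295}$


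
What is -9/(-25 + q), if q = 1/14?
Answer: 126/349 ≈ 0.36103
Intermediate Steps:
q = 1/14 ≈ 0.071429
-9/(-25 + q) = -9/(-25 + 1/14) = -9/(-349/14) = -9*(-14/349) = 126/349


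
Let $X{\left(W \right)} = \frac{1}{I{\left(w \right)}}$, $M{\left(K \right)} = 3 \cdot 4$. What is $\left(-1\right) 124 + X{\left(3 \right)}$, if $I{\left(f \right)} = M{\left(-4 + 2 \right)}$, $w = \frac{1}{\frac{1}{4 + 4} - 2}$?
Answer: $- \frac{1487}{12} \approx -123.92$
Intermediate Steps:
$w = - \frac{8}{15}$ ($w = \frac{1}{\frac{1}{8} - 2} = \frac{1}{- \frac{15}{8}} = - \frac{8}{15} \approx -0.53333$)
$M{\left(K \right)} = 12$
$I{\left(f \right)} = 12$
$X{\left(W \right)} = \frac{1}{12}$
$\left(-1\right) 124 + X{\left(3 \right)} = \left(-1\right) 124 + \frac{1}{12} = -124 + \frac{1}{12} = - \frac{1487}{12}$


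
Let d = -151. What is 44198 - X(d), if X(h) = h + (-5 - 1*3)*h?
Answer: 43141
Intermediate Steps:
X(h) = -7*h (X(h) = h + (-5 - 3)*h = h - 8*h = -7*h)
44198 - X(d) = 44198 - (-7)*(-151) = 44198 - 1*1057 = 44198 - 1057 = 43141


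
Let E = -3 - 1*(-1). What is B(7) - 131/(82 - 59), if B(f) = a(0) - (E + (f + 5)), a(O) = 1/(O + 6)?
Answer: -2143/138 ≈ -15.529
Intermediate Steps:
E = -2 (E = -3 + 1 = -2)
a(O) = 1/(6 + O)
B(f) = -17/6 - f (B(f) = 1/(6 + 0) - (-2 + (f + 5)) = 1/6 - (-2 + (5 + f)) = 1/6 - (3 + f) = 1/6 + (-3 - f) = -17/6 - f)
B(7) - 131/(82 - 59) = (-17/6 - 1*7) - 131/(82 - 59) = (-17/6 - 7) - 131/23 = -59/6 + (1/23)*(-131) = -59/6 - 131/23 = -2143/138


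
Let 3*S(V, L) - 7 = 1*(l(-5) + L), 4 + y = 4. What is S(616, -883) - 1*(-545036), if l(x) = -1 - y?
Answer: 1634231/3 ≈ 5.4474e+5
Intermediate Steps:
y = 0 (y = -4 + 4 = 0)
l(x) = -1 (l(x) = -1 - 1*0 = -1 + 0 = -1)
S(V, L) = 2 + L/3 (S(V, L) = 7/3 + (1*(-1 + L))/3 = 7/3 + (-1 + L)/3 = 7/3 + (-⅓ + L/3) = 2 + L/3)
S(616, -883) - 1*(-545036) = (2 + (⅓)*(-883)) - 1*(-545036) = (2 - 883/3) + 545036 = -877/3 + 545036 = 1634231/3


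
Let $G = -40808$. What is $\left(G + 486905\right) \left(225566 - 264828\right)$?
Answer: $-17514660414$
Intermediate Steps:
$\left(G + 486905\right) \left(225566 - 264828\right) = \left(-40808 + 486905\right) \left(225566 - 264828\right) = 446097 \left(-39262\right) = -17514660414$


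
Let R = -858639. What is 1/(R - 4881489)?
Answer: -1/5740128 ≈ -1.7421e-7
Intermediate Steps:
1/(R - 4881489) = 1/(-858639 - 4881489) = 1/(-5740128) = -1/5740128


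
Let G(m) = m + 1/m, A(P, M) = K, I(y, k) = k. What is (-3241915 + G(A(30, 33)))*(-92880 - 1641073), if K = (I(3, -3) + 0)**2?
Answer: 50591811975809/9 ≈ 5.6213e+12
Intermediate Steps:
K = 9 (K = (-3 + 0)**2 = (-3)**2 = 9)
A(P, M) = 9
(-3241915 + G(A(30, 33)))*(-92880 - 1641073) = (-3241915 + (9 + 1/9))*(-92880 - 1641073) = (-3241915 + (9 + 1/9))*(-1733953) = (-3241915 + 82/9)*(-1733953) = -29177153/9*(-1733953) = 50591811975809/9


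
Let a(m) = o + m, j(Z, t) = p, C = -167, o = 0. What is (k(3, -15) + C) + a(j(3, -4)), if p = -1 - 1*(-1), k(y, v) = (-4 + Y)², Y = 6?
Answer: -163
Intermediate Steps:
k(y, v) = 4 (k(y, v) = (-4 + 6)² = 2² = 4)
p = 0 (p = -1 + 1 = 0)
j(Z, t) = 0
a(m) = m (a(m) = 0 + m = m)
(k(3, -15) + C) + a(j(3, -4)) = (4 - 167) + 0 = -163 + 0 = -163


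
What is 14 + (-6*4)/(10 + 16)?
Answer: 170/13 ≈ 13.077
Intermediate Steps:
14 + (-6*4)/(10 + 16) = 14 - 24/26 = 14 + (1/26)*(-24) = 14 - 12/13 = 170/13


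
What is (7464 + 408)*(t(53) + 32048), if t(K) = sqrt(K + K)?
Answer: 252281856 + 7872*sqrt(106) ≈ 2.5236e+8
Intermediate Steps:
t(K) = sqrt(2)*sqrt(K) (t(K) = sqrt(2*K) = sqrt(2)*sqrt(K))
(7464 + 408)*(t(53) + 32048) = (7464 + 408)*(sqrt(2)*sqrt(53) + 32048) = 7872*(sqrt(106) + 32048) = 7872*(32048 + sqrt(106)) = 252281856 + 7872*sqrt(106)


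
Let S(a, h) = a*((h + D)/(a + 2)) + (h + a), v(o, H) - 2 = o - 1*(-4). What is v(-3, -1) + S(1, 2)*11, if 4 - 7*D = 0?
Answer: 318/7 ≈ 45.429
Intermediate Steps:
D = 4/7 (D = 4/7 - ⅐*0 = 4/7 + 0 = 4/7 ≈ 0.57143)
v(o, H) = 6 + o (v(o, H) = 2 + (o - 1*(-4)) = 2 + (o + 4) = 2 + (4 + o) = 6 + o)
S(a, h) = a + h + a*(4/7 + h)/(2 + a) (S(a, h) = a*((h + 4/7)/(a + 2)) + (h + a) = a*((4/7 + h)/(2 + a)) + (a + h) = a*(4/7 + h)/(2 + a) + (a + h) = a + h + a*(4/7 + h)/(2 + a))
v(-3, -1) + S(1, 2)*11 = (6 - 3) + ((1² + 2*2 + (18/7)*1 + 2*1*2)/(2 + 1))*11 = 3 + ((1 + 4 + 18/7 + 4)/3)*11 = 3 + ((⅓)*(81/7))*11 = 3 + (27/7)*11 = 3 + 297/7 = 318/7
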